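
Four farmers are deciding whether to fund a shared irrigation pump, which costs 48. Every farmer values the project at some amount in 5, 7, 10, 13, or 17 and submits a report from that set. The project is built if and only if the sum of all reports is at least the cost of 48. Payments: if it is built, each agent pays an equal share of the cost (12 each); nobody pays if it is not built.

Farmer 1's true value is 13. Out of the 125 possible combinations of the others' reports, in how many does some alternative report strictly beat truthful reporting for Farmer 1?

24

Others report (5, 10, 17): truth gives 0; report 17 gives 1 > 0. Violating.
Others report (5, 13, 13): truth gives 0; report 17 gives 1 > 0. Violating.
Others report (5, 17, 10): truth gives 0; report 17 gives 1 > 0. Violating.
Others report (7, 7, 17): truth gives 0; report 17 gives 1 > 0. Violating.
Others report (5, 5, 5): truth gives 0; no alternative beats it.
Others report (5, 5, 7): truth gives 0; no alternative beats it.
(Checking all 125 profiles: 24 have a profitable deviation, 101 do not.)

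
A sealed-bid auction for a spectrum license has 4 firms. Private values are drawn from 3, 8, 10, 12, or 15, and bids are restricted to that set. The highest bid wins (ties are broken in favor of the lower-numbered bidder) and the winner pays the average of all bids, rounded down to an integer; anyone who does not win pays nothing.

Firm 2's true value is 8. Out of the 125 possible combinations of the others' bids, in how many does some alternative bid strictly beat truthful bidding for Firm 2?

12

Others bid (3, 3, 10): truth gives 0; bid 10 gives 2 > 0. Violating.
Others bid (3, 3, 12): truth gives 0; bid 12 gives 1 > 0. Violating.
Others bid (3, 8, 10): truth gives 0; bid 10 gives 1 > 0. Violating.
Others bid (3, 10, 3): truth gives 0; bid 10 gives 2 > 0. Violating.
Others bid (3, 3, 3): truth gives 4; no alternative beats it.
Others bid (3, 3, 8): truth gives 3; no alternative beats it.
(Checking all 125 profiles: 12 have a profitable deviation, 113 do not.)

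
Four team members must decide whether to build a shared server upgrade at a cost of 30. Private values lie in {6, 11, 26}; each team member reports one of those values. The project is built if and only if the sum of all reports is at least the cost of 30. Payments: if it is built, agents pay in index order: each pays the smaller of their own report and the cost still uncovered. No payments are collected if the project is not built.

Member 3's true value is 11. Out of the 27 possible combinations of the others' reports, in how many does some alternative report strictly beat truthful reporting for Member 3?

8

Others report (6, 6, 26): truth gives 0; report 6 gives 5 > 0. Violating.
Others report (6, 11, 11): truth gives 0; report 6 gives 5 > 0. Violating.
Others report (6, 11, 26): truth gives 0; report 6 gives 5 > 0. Violating.
Others report (11, 6, 11): truth gives 0; report 6 gives 5 > 0. Violating.
Others report (6, 6, 6): truth gives 0; no alternative beats it.
Others report (6, 6, 11): truth gives 0; no alternative beats it.
(Checking all 27 profiles: 8 have a profitable deviation, 19 do not.)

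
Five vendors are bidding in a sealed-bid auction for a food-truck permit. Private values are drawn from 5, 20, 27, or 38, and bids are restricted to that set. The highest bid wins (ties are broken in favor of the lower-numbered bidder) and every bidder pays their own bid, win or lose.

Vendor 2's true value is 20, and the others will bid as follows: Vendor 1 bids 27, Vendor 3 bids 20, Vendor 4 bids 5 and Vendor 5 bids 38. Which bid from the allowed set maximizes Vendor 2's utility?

5

Bid 5: loses but pays 5, utility -5.
Bid 20: loses but pays 20, utility -20.
Bid 27: loses but pays 27, utility -27.
Bid 38: wins, pays 38, utility 20 - 38 = -18.
The best choice is 5 with utility -5.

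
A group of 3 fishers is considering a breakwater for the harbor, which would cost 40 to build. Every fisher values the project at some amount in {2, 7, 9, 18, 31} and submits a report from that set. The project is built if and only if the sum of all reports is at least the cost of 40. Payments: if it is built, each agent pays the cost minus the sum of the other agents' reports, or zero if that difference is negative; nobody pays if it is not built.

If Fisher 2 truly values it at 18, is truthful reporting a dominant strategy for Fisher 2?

Check each profile of the others' reports and compare truth against every alternative report.
Others report (9, 31): truth gives 18, best alternative gives 18.
Others report (18, 31): truth gives 18, best alternative gives 18.
Others report (31, 9): truth gives 18, best alternative gives 18.
Others report (31, 18): truth gives 18, best alternative gives 18.
Others report (31, 31): truth gives 18, best alternative gives 18.
Others report (7, 31): truth gives 16, best alternative gives 16.
(Remaining 19 profiles checked similarly; truth is weakly best in each.)
In every case the truthful report is at least as good as any alternative, so it is a dominant strategy.

Yes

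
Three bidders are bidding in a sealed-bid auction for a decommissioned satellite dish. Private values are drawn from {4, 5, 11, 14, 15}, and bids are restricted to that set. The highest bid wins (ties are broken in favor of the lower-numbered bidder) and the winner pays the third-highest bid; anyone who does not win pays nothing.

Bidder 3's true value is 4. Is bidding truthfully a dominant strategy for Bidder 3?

Check each profile of the others' bids and compare truth against every alternative bid.
Others bid (4, 4): truth gives 0, best alternative gives 0.
Others bid (4, 5): truth gives 0, best alternative gives 0.
Others bid (4, 11): truth gives 0, best alternative gives 0.
Others bid (4, 14): truth gives 0, best alternative gives 0.
Others bid (4, 15): truth gives 0, best alternative gives 0.
Others bid (5, 4): truth gives 0, best alternative gives 0.
(Remaining 19 profiles checked similarly; truth is weakly best in each.)
In every case the truthful bid is at least as good as any alternative, so it is a dominant strategy.

Yes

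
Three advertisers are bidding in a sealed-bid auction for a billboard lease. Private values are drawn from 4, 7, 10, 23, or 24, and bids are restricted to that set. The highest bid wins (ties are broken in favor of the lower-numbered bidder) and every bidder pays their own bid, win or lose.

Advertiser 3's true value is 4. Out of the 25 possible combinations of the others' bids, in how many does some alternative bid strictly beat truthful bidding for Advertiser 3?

1

Others bid (4, 4): truth gives -4; bid 7 gives -3 > -4. Violating.
Others bid (4, 7): truth gives -4; no alternative beats it.
Others bid (4, 10): truth gives -4; no alternative beats it.
(Checking all 25 profiles: 1 has a profitable deviation, 24 do not.)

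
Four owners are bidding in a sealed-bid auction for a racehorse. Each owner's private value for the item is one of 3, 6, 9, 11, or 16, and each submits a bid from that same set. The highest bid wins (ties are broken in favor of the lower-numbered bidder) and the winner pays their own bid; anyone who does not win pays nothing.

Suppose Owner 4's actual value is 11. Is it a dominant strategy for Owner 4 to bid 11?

Consider the case where Owner 1 bids 3, Owner 2 bids 3 and Owner 3 bids 3.
Truthful bid 11: wins, pays 11, utility 11 - 11 = 0.
Bid 6 instead: wins, pays 6, utility 11 - 6 = 5.
Since 5 > 0, bidding 6 is strictly better here, so truthful bidding is not dominant.

No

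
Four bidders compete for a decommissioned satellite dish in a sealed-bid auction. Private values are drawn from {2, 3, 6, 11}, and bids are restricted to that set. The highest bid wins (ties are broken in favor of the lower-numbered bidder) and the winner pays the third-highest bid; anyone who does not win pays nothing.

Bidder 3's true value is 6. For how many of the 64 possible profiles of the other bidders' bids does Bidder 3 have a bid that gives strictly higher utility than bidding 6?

12

Others bid (2, 2, 11): truth gives 0; bid 11 gives 4 > 0. Violating.
Others bid (2, 3, 11): truth gives 0; bid 11 gives 3 > 0. Violating.
Others bid (2, 6, 2): truth gives 0; bid 11 gives 4 > 0. Violating.
Others bid (2, 6, 3): truth gives 0; bid 11 gives 3 > 0. Violating.
Others bid (2, 2, 2): truth gives 4; no alternative beats it.
Others bid (2, 2, 3): truth gives 4; no alternative beats it.
(Checking all 64 profiles: 12 have a profitable deviation, 52 do not.)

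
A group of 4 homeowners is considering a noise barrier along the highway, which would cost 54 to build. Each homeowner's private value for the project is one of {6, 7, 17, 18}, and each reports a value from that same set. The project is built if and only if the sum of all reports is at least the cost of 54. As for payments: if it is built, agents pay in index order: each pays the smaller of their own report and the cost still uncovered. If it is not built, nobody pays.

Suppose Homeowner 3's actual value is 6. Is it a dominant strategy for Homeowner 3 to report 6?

Check each profile of the others' reports and compare truth against every alternative report.
Others report (17, 17, 17): truth gives 0, best alternative gives -1.
Others report (17, 17, 18): truth gives 0, best alternative gives -1.
Others report (17, 18, 17): truth gives 0, best alternative gives -1.
Others report (17, 18, 18): truth gives 0, best alternative gives -1.
Others report (18, 17, 17): truth gives 0, best alternative gives -1.
Others report (18, 17, 18): truth gives 0, best alternative gives -1.
(Remaining 58 profiles checked similarly; truth is weakly best in each.)
In every case the truthful report is at least as good as any alternative, so it is a dominant strategy.

Yes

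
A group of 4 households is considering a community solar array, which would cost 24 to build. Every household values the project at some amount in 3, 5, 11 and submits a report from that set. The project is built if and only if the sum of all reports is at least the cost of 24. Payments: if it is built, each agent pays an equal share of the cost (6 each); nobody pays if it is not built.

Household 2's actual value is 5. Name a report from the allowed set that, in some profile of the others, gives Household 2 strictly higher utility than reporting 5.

Suppose Household 1 reports 3, Household 3 reports 5 and Household 4 reports 11.
Report 5: project built, pays 6, utility 5 - 6 = -1.
Report 3: project not built, utility 0.
So reporting 3 beats truth here (0 > -1).

3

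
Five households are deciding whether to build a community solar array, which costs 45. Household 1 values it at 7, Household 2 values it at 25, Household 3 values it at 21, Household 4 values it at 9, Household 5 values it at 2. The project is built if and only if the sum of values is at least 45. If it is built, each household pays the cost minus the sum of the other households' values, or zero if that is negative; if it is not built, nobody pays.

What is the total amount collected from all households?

Total value 64 ≥ cost 45, so it is built.
Household 1: others sum to 57; max(0, 45 - 57) = 0.
Household 2: others sum to 39; max(0, 45 - 39) = 6.
Household 3: others sum to 43; max(0, 45 - 43) = 2.
Household 4: others sum to 55; max(0, 45 - 55) = 0.
Household 5: others sum to 62; max(0, 45 - 62) = 0.
Total collected = 0 + 6 + 2 + 0 + 0 = 8.

8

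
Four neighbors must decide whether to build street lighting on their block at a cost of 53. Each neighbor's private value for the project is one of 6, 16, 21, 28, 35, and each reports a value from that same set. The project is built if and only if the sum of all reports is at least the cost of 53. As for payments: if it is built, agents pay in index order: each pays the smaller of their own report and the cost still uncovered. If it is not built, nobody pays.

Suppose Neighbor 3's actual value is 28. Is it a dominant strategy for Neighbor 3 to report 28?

No

Consider the case where Neighbor 1 reports 6, Neighbor 2 reports 6 and Neighbor 4 reports 21.
Truthful report 28: project built, pays 28, utility 28 - 28 = 0.
Report 21 instead: project built, pays 21, utility 28 - 21 = 7.
Since 7 > 0, reporting 21 is strictly better here, so truthful reporting is not dominant.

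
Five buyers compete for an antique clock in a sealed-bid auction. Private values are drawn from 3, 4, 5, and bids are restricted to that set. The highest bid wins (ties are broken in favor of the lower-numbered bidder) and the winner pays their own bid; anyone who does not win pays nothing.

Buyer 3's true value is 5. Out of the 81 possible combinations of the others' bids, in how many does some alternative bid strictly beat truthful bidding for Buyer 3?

4

Others bid (3, 3, 3, 3): truth gives 0; bid 4 gives 1 > 0. Violating.
Others bid (3, 3, 3, 4): truth gives 0; bid 4 gives 1 > 0. Violating.
Others bid (3, 3, 4, 3): truth gives 0; bid 4 gives 1 > 0. Violating.
Others bid (3, 3, 4, 4): truth gives 0; bid 4 gives 1 > 0. Violating.
Others bid (3, 3, 3, 5): truth gives 0; no alternative beats it.
Others bid (3, 3, 4, 5): truth gives 0; no alternative beats it.
(Checking all 81 profiles: 4 have a profitable deviation, 77 do not.)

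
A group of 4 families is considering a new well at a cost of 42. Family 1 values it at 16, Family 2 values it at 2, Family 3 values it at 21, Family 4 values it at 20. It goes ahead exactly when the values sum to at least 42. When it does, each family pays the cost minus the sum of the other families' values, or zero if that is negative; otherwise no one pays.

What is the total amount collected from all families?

Total value 59 ≥ cost 42, so it is built.
Family 1: others sum to 43; max(0, 42 - 43) = 0.
Family 2: others sum to 57; max(0, 42 - 57) = 0.
Family 3: others sum to 38; max(0, 42 - 38) = 4.
Family 4: others sum to 39; max(0, 42 - 39) = 3.
Total collected = 0 + 0 + 4 + 3 = 7.

7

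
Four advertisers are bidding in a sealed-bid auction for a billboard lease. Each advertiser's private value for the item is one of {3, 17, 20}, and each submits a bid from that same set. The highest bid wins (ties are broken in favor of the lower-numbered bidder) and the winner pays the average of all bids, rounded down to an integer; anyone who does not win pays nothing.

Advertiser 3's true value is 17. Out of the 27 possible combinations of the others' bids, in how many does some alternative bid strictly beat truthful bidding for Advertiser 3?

Others bid (3, 3, 20): truth gives 0; bid 20 gives 6 > 0. Violating.
Others bid (3, 17, 3): truth gives 0; bid 20 gives 7 > 0. Violating.
Others bid (3, 17, 17): truth gives 0; bid 20 gives 3 > 0. Violating.
Others bid (3, 17, 20): truth gives 0; bid 20 gives 2 > 0. Violating.
Others bid (3, 3, 3): truth gives 11; no alternative beats it.
Others bid (3, 3, 17): truth gives 7; no alternative beats it.
(Checking all 27 profiles: 8 have a profitable deviation, 19 do not.)

8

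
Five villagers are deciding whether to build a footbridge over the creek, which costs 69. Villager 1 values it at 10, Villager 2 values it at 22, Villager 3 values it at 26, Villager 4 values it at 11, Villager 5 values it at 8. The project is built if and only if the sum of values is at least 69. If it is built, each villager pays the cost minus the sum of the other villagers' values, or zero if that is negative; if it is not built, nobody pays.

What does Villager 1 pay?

Total value 77 ≥ cost 69, so the project is built.
The other villagers' values sum to 67.
Cost minus that sum is 69 - 67 = 2.

2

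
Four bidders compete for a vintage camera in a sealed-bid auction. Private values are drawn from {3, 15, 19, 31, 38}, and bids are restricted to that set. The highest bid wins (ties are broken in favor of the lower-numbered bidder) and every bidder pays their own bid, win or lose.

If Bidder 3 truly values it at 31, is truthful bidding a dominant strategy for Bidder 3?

No

Consider the case where Bidder 1 bids 3, Bidder 2 bids 3 and Bidder 4 bids 3.
Truthful bid 31: wins, pays 31, utility 31 - 31 = 0.
Bid 15 instead: wins, pays 15, utility 31 - 15 = 16.
Since 16 > 0, bidding 15 is strictly better here, so truthful bidding is not dominant.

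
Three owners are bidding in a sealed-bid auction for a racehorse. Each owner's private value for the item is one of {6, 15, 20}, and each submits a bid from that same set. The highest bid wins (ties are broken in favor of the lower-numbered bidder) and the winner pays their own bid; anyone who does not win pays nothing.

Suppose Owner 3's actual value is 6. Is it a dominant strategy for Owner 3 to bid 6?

Check each profile of the others' bids and compare truth against every alternative bid.
Others bid (6, 6): truth gives 0, best alternative gives -9.
Others bid (6, 15): truth gives 0, best alternative gives 0.
Others bid (6, 20): truth gives 0, best alternative gives 0.
Others bid (15, 6): truth gives 0, best alternative gives 0.
Others bid (15, 15): truth gives 0, best alternative gives 0.
Others bid (15, 20): truth gives 0, best alternative gives 0.
(Remaining 3 profiles checked similarly; truth is weakly best in each.)
In every case the truthful bid is at least as good as any alternative, so it is a dominant strategy.

Yes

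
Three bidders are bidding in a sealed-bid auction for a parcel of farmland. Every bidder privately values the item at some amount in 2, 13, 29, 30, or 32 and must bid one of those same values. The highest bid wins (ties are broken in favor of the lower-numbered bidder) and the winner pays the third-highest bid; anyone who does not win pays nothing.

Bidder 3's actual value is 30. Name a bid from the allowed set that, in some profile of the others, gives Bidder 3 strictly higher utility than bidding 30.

32

Suppose Bidder 1 bids 2 and Bidder 2 bids 30.
Bid 30: loses, pays 0, utility 0.
Bid 32: wins, pays 2, utility 30 - 2 = 28.
So bidding 32 beats truth here (28 > 0).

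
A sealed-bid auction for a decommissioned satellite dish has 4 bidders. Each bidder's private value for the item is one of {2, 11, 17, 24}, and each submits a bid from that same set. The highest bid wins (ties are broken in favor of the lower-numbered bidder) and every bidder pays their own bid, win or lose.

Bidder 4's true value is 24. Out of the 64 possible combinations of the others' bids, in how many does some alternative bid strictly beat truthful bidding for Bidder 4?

Others bid (2, 2, 2): truth gives 0; bid 11 gives 13 > 0. Violating.
Others bid (2, 2, 11): truth gives 0; bid 17 gives 7 > 0. Violating.
Others bid (2, 2, 24): truth gives -24; bid 2 gives -2 > -24. Violating.
Others bid (2, 11, 2): truth gives 0; bid 17 gives 7 > 0. Violating.
Others bid (2, 2, 17): truth gives 0; no alternative beats it.
Others bid (2, 11, 17): truth gives 0; no alternative beats it.
(Checking all 64 profiles: 45 have a profitable deviation, 19 do not.)

45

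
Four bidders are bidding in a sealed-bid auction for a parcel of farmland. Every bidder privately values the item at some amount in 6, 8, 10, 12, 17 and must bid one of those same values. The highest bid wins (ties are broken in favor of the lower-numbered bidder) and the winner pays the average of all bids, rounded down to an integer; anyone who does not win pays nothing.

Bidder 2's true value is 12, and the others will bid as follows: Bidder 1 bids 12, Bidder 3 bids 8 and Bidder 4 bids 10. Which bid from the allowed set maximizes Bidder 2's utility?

17

Bid 6: loses, pays 0, utility 0.
Bid 8: loses, pays 0, utility 0.
Bid 10: loses, pays 0, utility 0.
Bid 12: loses, pays 0, utility 0.
Bid 17: wins, pays 11, utility 12 - 11 = 1.
The best choice is 17 with utility 1.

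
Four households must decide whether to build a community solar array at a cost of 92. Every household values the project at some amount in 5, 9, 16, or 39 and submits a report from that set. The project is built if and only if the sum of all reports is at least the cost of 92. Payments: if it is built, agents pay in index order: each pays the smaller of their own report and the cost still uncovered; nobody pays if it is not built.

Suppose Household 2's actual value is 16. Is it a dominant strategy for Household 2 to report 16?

No

Consider the case where Household 1 reports 5, Household 3 reports 39 and Household 4 reports 39.
Truthful report 16: project built, pays 16, utility 16 - 16 = 0.
Report 9 instead: project built, pays 9, utility 16 - 9 = 7.
Since 7 > 0, reporting 9 is strictly better here, so truthful reporting is not dominant.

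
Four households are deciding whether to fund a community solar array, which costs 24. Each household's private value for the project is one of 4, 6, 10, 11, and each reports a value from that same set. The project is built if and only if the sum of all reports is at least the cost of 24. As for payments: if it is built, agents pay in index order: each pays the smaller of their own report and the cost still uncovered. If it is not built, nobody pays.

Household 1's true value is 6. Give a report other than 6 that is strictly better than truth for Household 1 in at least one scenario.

4

Suppose Household 2 reports 4, Household 3 reports 6 and Household 4 reports 10.
Report 6: project built, pays 6, utility 6 - 6 = 0.
Report 4: project built, pays 4, utility 6 - 4 = 2.
So reporting 4 beats truth here (2 > 0).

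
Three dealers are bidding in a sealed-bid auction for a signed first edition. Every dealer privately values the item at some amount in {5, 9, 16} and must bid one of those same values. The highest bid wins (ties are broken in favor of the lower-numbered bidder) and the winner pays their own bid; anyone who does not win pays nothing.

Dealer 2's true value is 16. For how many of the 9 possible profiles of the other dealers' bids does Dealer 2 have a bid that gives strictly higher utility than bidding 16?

2

Others bid (5, 5): truth gives 0; bid 9 gives 7 > 0. Violating.
Others bid (5, 9): truth gives 0; bid 9 gives 7 > 0. Violating.
Others bid (5, 16): truth gives 0; no alternative beats it.
Others bid (9, 5): truth gives 0; no alternative beats it.
(Checking all 9 profiles: 2 have a profitable deviation, 7 do not.)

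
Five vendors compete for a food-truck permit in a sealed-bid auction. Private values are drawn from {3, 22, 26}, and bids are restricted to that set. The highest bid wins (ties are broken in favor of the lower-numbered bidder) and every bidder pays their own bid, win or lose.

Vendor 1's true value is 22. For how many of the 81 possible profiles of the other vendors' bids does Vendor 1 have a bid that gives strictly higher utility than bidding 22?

Others bid (3, 3, 3, 3): truth gives 0; bid 3 gives 19 > 0. Violating.
Others bid (3, 3, 3, 26): truth gives -22; bid 3 gives -3 > -22. Violating.
Others bid (3, 3, 22, 26): truth gives -22; bid 3 gives -3 > -22. Violating.
Others bid (3, 3, 26, 3): truth gives -22; bid 3 gives -3 > -22. Violating.
Others bid (3, 3, 3, 22): truth gives 0; no alternative beats it.
Others bid (3, 3, 22, 3): truth gives 0; no alternative beats it.
(Checking all 81 profiles: 66 have a profitable deviation, 15 do not.)

66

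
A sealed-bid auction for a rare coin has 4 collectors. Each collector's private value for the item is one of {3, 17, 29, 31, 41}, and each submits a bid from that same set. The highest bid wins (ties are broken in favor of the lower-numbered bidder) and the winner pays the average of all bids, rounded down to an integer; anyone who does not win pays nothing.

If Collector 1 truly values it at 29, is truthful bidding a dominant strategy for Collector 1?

No

Consider the case where Collector 2 bids 3, Collector 3 bids 3 and Collector 4 bids 3.
Truthful bid 29: wins, pays 9, utility 29 - 9 = 20.
Bid 3 instead: wins, pays 3, utility 29 - 3 = 26.
Since 26 > 20, bidding 3 is strictly better here, so truthful bidding is not dominant.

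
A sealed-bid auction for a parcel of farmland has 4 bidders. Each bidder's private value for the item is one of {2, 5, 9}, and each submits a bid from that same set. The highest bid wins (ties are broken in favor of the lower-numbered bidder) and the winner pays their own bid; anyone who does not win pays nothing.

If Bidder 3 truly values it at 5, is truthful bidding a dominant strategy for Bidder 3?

Check each profile of the others' bids and compare truth against every alternative bid.
Others bid (2, 2, 2): truth gives 0, best alternative gives 0.
Others bid (2, 2, 5): truth gives 0, best alternative gives 0.
Others bid (2, 2, 9): truth gives 0, best alternative gives 0.
Others bid (2, 5, 2): truth gives 0, best alternative gives 0.
Others bid (2, 5, 5): truth gives 0, best alternative gives 0.
Others bid (2, 5, 9): truth gives 0, best alternative gives 0.
(Remaining 21 profiles checked similarly; truth is weakly best in each.)
In every case the truthful bid is at least as good as any alternative, so it is a dominant strategy.

Yes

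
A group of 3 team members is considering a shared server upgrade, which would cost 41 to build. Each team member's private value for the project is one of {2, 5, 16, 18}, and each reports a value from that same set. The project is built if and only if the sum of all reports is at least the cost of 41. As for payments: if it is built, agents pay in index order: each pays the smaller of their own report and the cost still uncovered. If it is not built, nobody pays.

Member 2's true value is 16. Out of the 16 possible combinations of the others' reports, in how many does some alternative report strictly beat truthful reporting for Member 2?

1

Others report (18, 18): truth gives 0; report 5 gives 11 > 0. Violating.
Others report (2, 2): truth gives 0; no alternative beats it.
Others report (2, 5): truth gives 0; no alternative beats it.
(Checking all 16 profiles: 1 has a profitable deviation, 15 do not.)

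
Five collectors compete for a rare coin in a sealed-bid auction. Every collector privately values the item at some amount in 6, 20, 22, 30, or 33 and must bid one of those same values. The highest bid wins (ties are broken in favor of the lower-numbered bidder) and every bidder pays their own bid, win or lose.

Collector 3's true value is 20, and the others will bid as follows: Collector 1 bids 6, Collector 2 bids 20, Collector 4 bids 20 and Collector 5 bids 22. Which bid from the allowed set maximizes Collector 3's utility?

Bid 6: loses but pays 6, utility -6.
Bid 20: loses but pays 20, utility -20.
Bid 22: wins, pays 22, utility 20 - 22 = -2.
Bid 30: wins, pays 30, utility 20 - 30 = -10.
Bid 33: wins, pays 33, utility 20 - 33 = -13.
The best choice is 22 with utility -2.

22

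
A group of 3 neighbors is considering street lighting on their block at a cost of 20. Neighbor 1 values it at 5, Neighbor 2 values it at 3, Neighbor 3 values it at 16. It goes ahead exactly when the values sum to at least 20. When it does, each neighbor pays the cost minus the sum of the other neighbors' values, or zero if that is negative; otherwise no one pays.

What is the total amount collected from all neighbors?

Total value 24 ≥ cost 20, so it is built.
Neighbor 1: others sum to 19; max(0, 20 - 19) = 1.
Neighbor 2: others sum to 21; max(0, 20 - 21) = 0.
Neighbor 3: others sum to 8; max(0, 20 - 8) = 12.
Total collected = 1 + 0 + 12 = 13.

13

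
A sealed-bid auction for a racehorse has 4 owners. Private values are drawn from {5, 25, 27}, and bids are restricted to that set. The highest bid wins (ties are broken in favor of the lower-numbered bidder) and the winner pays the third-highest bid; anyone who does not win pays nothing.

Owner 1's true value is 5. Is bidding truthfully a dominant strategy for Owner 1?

Check each profile of the others' bids and compare truth against every alternative bid.
Others bid (5, 25, 25): truth gives 0, best alternative gives -20.
Others bid (25, 5, 25): truth gives 0, best alternative gives -20.
Others bid (25, 25, 5): truth gives 0, best alternative gives -20.
Others bid (25, 25, 25): truth gives 0, best alternative gives -20.
Others bid (5, 5, 5): truth gives 0, best alternative gives 0.
Others bid (5, 5, 25): truth gives 0, best alternative gives 0.
(Remaining 21 profiles checked similarly; truth is weakly best in each.)
In every case the truthful bid is at least as good as any alternative, so it is a dominant strategy.

Yes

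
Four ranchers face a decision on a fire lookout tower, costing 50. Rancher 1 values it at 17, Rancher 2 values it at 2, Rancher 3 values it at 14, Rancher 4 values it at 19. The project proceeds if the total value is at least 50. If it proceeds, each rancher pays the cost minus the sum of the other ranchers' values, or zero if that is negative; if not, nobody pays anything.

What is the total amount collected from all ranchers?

44

Total value 52 ≥ cost 50, so it is built.
Rancher 1: others sum to 35; max(0, 50 - 35) = 15.
Rancher 2: others sum to 50; max(0, 50 - 50) = 0.
Rancher 3: others sum to 38; max(0, 50 - 38) = 12.
Rancher 4: others sum to 33; max(0, 50 - 33) = 17.
Total collected = 15 + 0 + 12 + 17 = 44.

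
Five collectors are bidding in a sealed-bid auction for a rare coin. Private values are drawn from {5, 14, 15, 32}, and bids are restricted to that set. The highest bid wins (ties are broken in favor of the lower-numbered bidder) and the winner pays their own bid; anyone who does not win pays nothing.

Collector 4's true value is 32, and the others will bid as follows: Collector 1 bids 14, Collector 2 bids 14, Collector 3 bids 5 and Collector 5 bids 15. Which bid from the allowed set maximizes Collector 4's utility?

Bid 5: loses, pays 0, utility 0.
Bid 14: loses, pays 0, utility 0.
Bid 15: wins, pays 15, utility 32 - 15 = 17.
Bid 32: wins, pays 32, utility 32 - 32 = 0.
The best choice is 15 with utility 17.

15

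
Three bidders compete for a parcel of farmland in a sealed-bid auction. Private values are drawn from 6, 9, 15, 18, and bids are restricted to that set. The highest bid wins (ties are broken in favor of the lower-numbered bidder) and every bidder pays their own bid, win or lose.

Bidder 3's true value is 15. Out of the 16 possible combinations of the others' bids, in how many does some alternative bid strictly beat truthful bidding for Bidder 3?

Others bid (6, 6): truth gives 0; bid 9 gives 6 > 0. Violating.
Others bid (6, 15): truth gives -15; bid 18 gives -3 > -15. Violating.
Others bid (6, 18): truth gives -15; bid 6 gives -6 > -15. Violating.
Others bid (9, 15): truth gives -15; bid 18 gives -3 > -15. Violating.
Others bid (6, 9): truth gives 0; no alternative beats it.
Others bid (9, 6): truth gives 0; no alternative beats it.
(Checking all 16 profiles: 13 have a profitable deviation, 3 do not.)

13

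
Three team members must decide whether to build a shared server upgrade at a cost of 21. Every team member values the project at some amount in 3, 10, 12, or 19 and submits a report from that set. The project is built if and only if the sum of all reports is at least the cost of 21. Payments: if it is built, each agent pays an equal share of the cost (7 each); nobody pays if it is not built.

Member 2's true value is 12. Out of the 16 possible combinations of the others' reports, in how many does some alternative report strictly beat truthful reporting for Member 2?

1

Others report (3, 3): truth gives 0; report 19 gives 5 > 0. Violating.
Others report (3, 10): truth gives 5; no alternative beats it.
Others report (3, 12): truth gives 5; no alternative beats it.
(Checking all 16 profiles: 1 has a profitable deviation, 15 do not.)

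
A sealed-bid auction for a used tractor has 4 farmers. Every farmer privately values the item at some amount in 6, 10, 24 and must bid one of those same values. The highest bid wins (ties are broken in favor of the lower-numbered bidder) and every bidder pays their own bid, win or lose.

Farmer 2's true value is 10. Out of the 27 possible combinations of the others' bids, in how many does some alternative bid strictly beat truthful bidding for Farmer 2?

Others bid (6, 6, 24): truth gives -10; bid 6 gives -6 > -10. Violating.
Others bid (6, 10, 24): truth gives -10; bid 6 gives -6 > -10. Violating.
Others bid (6, 24, 6): truth gives -10; bid 6 gives -6 > -10. Violating.
Others bid (6, 24, 10): truth gives -10; bid 6 gives -6 > -10. Violating.
Others bid (6, 6, 6): truth gives 0; no alternative beats it.
Others bid (6, 6, 10): truth gives 0; no alternative beats it.
(Checking all 27 profiles: 23 have a profitable deviation, 4 do not.)

23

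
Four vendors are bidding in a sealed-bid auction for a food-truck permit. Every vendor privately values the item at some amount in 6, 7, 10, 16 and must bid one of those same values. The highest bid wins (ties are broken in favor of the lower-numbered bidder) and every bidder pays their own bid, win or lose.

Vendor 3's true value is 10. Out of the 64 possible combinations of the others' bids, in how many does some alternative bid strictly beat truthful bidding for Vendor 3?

54

Others bid (6, 6, 6): truth gives 0; bid 7 gives 3 > 0. Violating.
Others bid (6, 6, 7): truth gives 0; bid 7 gives 3 > 0. Violating.
Others bid (6, 6, 16): truth gives -10; bid 6 gives -6 > -10. Violating.
Others bid (6, 7, 16): truth gives -10; bid 6 gives -6 > -10. Violating.
Others bid (6, 6, 10): truth gives 0; no alternative beats it.
Others bid (6, 7, 6): truth gives 0; no alternative beats it.
(Checking all 64 profiles: 54 have a profitable deviation, 10 do not.)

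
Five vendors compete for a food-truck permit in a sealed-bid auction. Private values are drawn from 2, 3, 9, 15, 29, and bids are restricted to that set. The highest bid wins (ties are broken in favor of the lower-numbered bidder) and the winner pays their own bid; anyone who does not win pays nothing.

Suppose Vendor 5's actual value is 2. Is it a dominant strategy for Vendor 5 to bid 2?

Yes

Check each profile of the others' bids and compare truth against every alternative bid.
Others bid (2, 2, 2, 2): truth gives 0, best alternative gives -1.
Others bid (2, 2, 2, 3): truth gives 0, best alternative gives 0.
Others bid (2, 2, 2, 9): truth gives 0, best alternative gives 0.
Others bid (2, 2, 2, 15): truth gives 0, best alternative gives 0.
Others bid (2, 2, 2, 29): truth gives 0, best alternative gives 0.
Others bid (2, 2, 3, 2): truth gives 0, best alternative gives 0.
(Remaining 619 profiles checked similarly; truth is weakly best in each.)
In every case the truthful bid is at least as good as any alternative, so it is a dominant strategy.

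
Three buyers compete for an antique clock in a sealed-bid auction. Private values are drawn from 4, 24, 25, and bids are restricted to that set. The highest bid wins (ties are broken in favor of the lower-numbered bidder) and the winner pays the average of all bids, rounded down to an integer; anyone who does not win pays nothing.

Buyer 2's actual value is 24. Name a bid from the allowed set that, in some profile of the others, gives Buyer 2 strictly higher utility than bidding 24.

25

Suppose Buyer 1 bids 4 and Buyer 3 bids 25.
Bid 24: loses, pays 0, utility 0.
Bid 25: wins, pays 18, utility 24 - 18 = 6.
So bidding 25 beats truth here (6 > 0).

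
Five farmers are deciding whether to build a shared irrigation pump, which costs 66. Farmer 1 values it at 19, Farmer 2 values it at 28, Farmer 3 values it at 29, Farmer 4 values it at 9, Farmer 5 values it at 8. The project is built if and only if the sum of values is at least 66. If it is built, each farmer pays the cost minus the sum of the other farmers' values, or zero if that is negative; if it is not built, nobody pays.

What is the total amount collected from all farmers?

Total value 93 ≥ cost 66, so it is built.
Farmer 1: others sum to 74; max(0, 66 - 74) = 0.
Farmer 2: others sum to 65; max(0, 66 - 65) = 1.
Farmer 3: others sum to 64; max(0, 66 - 64) = 2.
Farmer 4: others sum to 84; max(0, 66 - 84) = 0.
Farmer 5: others sum to 85; max(0, 66 - 85) = 0.
Total collected = 0 + 1 + 2 + 0 + 0 = 3.

3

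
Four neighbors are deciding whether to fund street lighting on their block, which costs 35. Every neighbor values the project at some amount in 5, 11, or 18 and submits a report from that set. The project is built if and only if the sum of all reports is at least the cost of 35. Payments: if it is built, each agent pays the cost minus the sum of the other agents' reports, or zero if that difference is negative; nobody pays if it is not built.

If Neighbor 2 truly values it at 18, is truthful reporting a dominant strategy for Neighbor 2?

Yes

Check each profile of the others' reports and compare truth against every alternative report.
Others report (5, 5, 11): truth gives 4, best alternative gives 0.
Others report (5, 11, 5): truth gives 4, best alternative gives 0.
Others report (11, 5, 5): truth gives 4, best alternative gives 0.
Others report (5, 18, 18): truth gives 18, best alternative gives 18.
Others report (11, 11, 18): truth gives 18, best alternative gives 18.
Others report (11, 18, 11): truth gives 18, best alternative gives 18.
(Remaining 21 profiles checked similarly; truth is weakly best in each.)
In every case the truthful report is at least as good as any alternative, so it is a dominant strategy.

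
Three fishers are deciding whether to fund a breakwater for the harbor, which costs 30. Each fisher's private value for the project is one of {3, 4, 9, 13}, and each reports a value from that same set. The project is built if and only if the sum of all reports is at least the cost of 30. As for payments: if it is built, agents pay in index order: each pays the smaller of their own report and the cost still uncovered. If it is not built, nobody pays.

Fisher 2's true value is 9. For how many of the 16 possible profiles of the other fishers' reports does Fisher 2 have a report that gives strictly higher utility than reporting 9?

1

Others report (13, 13): truth gives 0; report 4 gives 5 > 0. Violating.
Others report (3, 3): truth gives 0; no alternative beats it.
Others report (3, 4): truth gives 0; no alternative beats it.
(Checking all 16 profiles: 1 has a profitable deviation, 15 do not.)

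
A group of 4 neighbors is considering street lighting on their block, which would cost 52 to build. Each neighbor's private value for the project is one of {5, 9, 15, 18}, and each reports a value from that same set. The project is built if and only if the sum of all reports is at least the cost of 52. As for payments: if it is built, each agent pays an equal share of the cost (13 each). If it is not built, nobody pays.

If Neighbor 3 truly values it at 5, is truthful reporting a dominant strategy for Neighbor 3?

Yes

Check each profile of the others' reports and compare truth against every alternative report.
Others report (9, 18, 18): truth gives 0, best alternative gives -8.
Others report (15, 15, 15): truth gives 0, best alternative gives -8.
Others report (18, 9, 18): truth gives 0, best alternative gives -8.
Others report (18, 18, 9): truth gives 0, best alternative gives -8.
Others report (15, 15, 18): truth gives -8, best alternative gives -8.
Others report (15, 18, 15): truth gives -8, best alternative gives -8.
(Remaining 58 profiles checked similarly; truth is weakly best in each.)
In every case the truthful report is at least as good as any alternative, so it is a dominant strategy.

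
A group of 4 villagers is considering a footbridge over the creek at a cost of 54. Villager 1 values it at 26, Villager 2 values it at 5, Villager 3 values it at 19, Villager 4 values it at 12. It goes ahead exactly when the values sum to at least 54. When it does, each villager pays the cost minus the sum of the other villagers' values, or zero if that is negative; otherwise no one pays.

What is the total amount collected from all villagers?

Total value 62 ≥ cost 54, so it is built.
Villager 1: others sum to 36; max(0, 54 - 36) = 18.
Villager 2: others sum to 57; max(0, 54 - 57) = 0.
Villager 3: others sum to 43; max(0, 54 - 43) = 11.
Villager 4: others sum to 50; max(0, 54 - 50) = 4.
Total collected = 18 + 0 + 11 + 4 = 33.

33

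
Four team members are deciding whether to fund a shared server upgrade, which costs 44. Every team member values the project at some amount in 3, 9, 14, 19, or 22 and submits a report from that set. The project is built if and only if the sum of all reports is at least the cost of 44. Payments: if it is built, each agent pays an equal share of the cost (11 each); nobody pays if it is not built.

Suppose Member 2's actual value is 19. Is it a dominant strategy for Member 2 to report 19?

Yes

Check each profile of the others' reports and compare truth against every alternative report.
Others report (3, 3, 19): truth gives 8, best alternative gives 8.
Others report (3, 3, 22): truth gives 8, best alternative gives 8.
Others report (3, 9, 14): truth gives 8, best alternative gives 8.
Others report (3, 9, 19): truth gives 8, best alternative gives 8.
Others report (3, 9, 22): truth gives 8, best alternative gives 8.
Others report (3, 14, 9): truth gives 8, best alternative gives 8.
(Remaining 119 profiles checked similarly; truth is weakly best in each.)
In every case the truthful report is at least as good as any alternative, so it is a dominant strategy.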